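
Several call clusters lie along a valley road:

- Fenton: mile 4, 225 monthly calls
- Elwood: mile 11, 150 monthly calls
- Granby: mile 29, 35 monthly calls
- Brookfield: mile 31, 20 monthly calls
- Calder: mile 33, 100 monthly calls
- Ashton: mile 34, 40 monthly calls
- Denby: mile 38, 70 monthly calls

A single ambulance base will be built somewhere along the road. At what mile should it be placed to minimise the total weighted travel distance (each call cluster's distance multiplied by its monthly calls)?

For a sum of weighted absolute distances on a line, the optimum is the weighted median (not the mean). Total weight W = 640; half-weight = 320.
Sort by position and accumulate weight:
  mile 4 (Fenton, w=225) → cum 225
  mile 11 (Elwood, w=150) → cum 375  ≥ 320 → median here
  mile 29 (Granby, w=35) → cum 410
  mile 31 (Brookfield, w=20) → cum 430
  mile 33 (Calder, w=100) → cum 530
  mile 34 (Ashton, w=40) → cum 570
  mile 38 (Denby, w=70) → cum 640
Optimal location: mile 11.

x = 11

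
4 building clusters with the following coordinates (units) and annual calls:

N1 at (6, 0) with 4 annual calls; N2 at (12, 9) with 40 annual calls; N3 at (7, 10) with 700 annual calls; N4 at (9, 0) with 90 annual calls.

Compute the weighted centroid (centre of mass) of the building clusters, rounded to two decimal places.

(7.45, 8.82)

The minimiser of Σwᵢ‖p−pᵢ‖² is the weighted centroid p* = (Σwᵢpᵢ)/(Σwᵢ).
Σwᵢ = 834.
Σwᵢxᵢ = 4·6 + 40·12 + 700·7 + 90·9 = 6214.
Σwᵢyᵢ = 4·0 + 40·9 + 700·10 + 90·0 = 7360.
x* = 6214/834 = 7.45, y* = 7360/834 = 8.82.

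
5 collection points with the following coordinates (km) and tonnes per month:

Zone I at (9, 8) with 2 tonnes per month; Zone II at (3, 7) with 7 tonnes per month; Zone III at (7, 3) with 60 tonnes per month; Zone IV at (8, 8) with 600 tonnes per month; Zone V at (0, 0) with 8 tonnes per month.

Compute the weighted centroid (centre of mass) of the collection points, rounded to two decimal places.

(7.77, 7.45)

The minimiser of Σwᵢ‖p−pᵢ‖² is the weighted centroid p* = (Σwᵢpᵢ)/(Σwᵢ).
Σwᵢ = 677.
Σwᵢxᵢ = 2·9 + 7·3 + 60·7 + 600·8 + 8·0 = 5259.
Σwᵢyᵢ = 2·8 + 7·7 + 60·3 + 600·8 + 8·0 = 5045.
x* = 5259/677 = 7.77, y* = 5045/677 = 7.45.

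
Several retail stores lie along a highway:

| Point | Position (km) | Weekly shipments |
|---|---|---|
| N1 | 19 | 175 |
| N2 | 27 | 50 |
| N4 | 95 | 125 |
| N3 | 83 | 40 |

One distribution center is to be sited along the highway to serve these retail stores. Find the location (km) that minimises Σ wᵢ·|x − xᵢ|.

For a sum of weighted absolute distances on a line, the optimum is the weighted median (not the mean). Total weight W = 390; half-weight = 195.
Sort by position and accumulate weight:
  km 19 (N1, w=175) → cum 175
  km 27 (N2, w=50) → cum 225  ≥ 195 → median here
  km 83 (N3, w=40) → cum 265
  km 95 (N4, w=125) → cum 390
Optimal location: km 27.

x = 27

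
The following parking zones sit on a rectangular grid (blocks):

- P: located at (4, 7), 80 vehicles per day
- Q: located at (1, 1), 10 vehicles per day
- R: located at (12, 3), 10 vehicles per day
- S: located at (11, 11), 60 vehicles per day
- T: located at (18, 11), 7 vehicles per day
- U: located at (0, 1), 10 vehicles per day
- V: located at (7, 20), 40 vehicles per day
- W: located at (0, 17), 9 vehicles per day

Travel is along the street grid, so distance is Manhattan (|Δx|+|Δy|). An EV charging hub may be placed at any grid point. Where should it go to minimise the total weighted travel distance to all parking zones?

Manhattan distance separates: Σwᵢ(|x−xᵢ|+|y−yᵢ|) = Σwᵢ|x−xᵢ| + Σwᵢ|y−yᵢ|, so x and y are optimised independently as 1-D weighted medians.
Total weight W = 226; half = 113.
x-coordinate, sorted with cumulative weight:
  x=0 (U, w=10) cum 10
  x=0 (W, w=9) cum 19
  x=1 (Q, w=10) cum 29
  x=4 (P, w=80) cum 109
  x=7 (V, w=40) cum 149  ← median
  x=11 (S, w=60) cum 209
  x=12 (R, w=10) cum 219
  x=18 (T, w=7) cum 226
⇒ x* = 7
y-coordinate, sorted with cumulative weight:
  y=1 (Q, w=10) cum 10
  y=1 (U, w=10) cum 20
  y=3 (R, w=10) cum 30
  y=7 (P, w=80) cum 110
  y=11 (S, w=60) cum 170  ← median
  y=11 (T, w=7) cum 177
  y=17 (W, w=9) cum 186
  y=20 (V, w=40) cum 226
⇒ y* = 11

(7, 11)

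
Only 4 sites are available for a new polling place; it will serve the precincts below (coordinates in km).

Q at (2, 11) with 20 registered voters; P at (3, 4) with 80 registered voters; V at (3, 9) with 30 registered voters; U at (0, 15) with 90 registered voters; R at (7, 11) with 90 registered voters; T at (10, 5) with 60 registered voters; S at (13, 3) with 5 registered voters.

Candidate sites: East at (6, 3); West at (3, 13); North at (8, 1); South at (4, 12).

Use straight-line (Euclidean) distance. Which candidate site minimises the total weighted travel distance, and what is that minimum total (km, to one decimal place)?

South, total 2136.0 km

Total weighted distance at each candidate:
  East (6, 3): total = 2869.5
  West (3, 13): total = 2320.2
  North (8, 1): total = 3633.7
  South (4, 12): total = 2136.0
Minimum is at South with total 2136.0 km.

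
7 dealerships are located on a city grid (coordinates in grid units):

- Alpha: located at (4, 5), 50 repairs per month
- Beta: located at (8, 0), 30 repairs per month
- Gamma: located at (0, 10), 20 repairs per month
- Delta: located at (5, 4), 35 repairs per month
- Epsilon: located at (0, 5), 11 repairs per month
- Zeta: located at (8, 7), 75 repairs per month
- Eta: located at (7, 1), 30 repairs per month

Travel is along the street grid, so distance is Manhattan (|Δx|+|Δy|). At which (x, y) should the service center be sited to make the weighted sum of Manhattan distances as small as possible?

(7, 5)

Manhattan distance separates: Σwᵢ(|x−xᵢ|+|y−yᵢ|) = Σwᵢ|x−xᵢ| + Σwᵢ|y−yᵢ|, so x and y are optimised independently as 1-D weighted medians.
Total weight W = 251; half = 125.5.
x-coordinate, sorted with cumulative weight:
  x=0 (Gamma, w=20) cum 20
  x=0 (Epsilon, w=11) cum 31
  x=4 (Alpha, w=50) cum 81
  x=5 (Delta, w=35) cum 116
  x=7 (Eta, w=30) cum 146  ← median
  x=8 (Beta, w=30) cum 176
  x=8 (Zeta, w=75) cum 251
⇒ x* = 7
y-coordinate, sorted with cumulative weight:
  y=0 (Beta, w=30) cum 30
  y=1 (Eta, w=30) cum 60
  y=4 (Delta, w=35) cum 95
  y=5 (Alpha, w=50) cum 145  ← median
  y=5 (Epsilon, w=11) cum 156
  y=7 (Zeta, w=75) cum 231
  y=10 (Gamma, w=20) cum 251
⇒ y* = 5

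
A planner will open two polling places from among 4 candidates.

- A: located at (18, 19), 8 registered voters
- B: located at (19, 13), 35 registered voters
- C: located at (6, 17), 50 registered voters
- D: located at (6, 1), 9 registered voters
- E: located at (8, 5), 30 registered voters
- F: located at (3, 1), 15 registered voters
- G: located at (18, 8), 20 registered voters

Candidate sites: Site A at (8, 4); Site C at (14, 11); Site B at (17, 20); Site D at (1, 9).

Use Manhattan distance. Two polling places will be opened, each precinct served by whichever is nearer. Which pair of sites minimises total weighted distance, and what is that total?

{Site A, Site C}, total 1376

Evaluate every pair (each demand assigned to the nearer of the two):
  {Site A, Site C}: total = 1376
  {Site A, Site B}: total = 1486
  {Site C, Site D}: total = 1728
  {Site B, Site D}: total = 1838
  {Site C, Site B}: total = 1938
  {Site A, Site D}: total = 2025
Best pair: {Site A, Site C} with total 1376.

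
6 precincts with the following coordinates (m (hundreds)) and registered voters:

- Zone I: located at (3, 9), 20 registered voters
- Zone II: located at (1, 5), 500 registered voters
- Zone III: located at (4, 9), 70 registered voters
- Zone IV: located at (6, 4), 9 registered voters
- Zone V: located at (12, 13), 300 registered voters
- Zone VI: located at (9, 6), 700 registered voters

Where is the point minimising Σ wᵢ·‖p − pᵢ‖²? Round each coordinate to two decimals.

(6.75, 7.16)

The minimiser of Σwᵢ‖p−pᵢ‖² is the weighted centroid p* = (Σwᵢpᵢ)/(Σwᵢ).
Σwᵢ = 1599.
Σwᵢxᵢ = 20·3 + 500·1 + 70·4 + 9·6 + 300·12 + 700·9 = 10794.
Σwᵢyᵢ = 20·9 + 500·5 + 70·9 + 9·4 + 300·13 + 700·6 = 11446.
x* = 10794/1599 = 6.75, y* = 11446/1599 = 7.16.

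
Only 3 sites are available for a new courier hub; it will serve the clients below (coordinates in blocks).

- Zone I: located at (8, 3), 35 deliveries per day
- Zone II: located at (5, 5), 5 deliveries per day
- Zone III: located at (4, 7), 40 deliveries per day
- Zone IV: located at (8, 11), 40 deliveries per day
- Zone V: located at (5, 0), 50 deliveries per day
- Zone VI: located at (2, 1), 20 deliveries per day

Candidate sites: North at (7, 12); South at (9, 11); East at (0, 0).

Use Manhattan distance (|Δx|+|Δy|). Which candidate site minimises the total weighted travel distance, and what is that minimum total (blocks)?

Total weighted distance at each candidate:
  North (7, 12): total = 1815
  South (9, 11): total = 1855
  East (0, 0): total = 1945
Minimum is at North with total 1815 blocks.

North, total 1815 blocks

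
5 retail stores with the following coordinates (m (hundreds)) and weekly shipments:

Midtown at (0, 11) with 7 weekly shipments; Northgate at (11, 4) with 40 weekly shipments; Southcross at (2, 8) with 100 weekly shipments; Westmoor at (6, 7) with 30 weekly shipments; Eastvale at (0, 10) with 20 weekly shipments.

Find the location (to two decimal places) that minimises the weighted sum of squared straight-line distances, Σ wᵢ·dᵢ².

(4.16, 7.35)

The minimiser of Σwᵢ‖p−pᵢ‖² is the weighted centroid p* = (Σwᵢpᵢ)/(Σwᵢ).
Σwᵢ = 197.
Σwᵢxᵢ = 7·0 + 40·11 + 100·2 + 30·6 + 20·0 = 820.
Σwᵢyᵢ = 7·11 + 40·4 + 100·8 + 30·7 + 20·10 = 1447.
x* = 820/197 = 4.16, y* = 1447/197 = 7.35.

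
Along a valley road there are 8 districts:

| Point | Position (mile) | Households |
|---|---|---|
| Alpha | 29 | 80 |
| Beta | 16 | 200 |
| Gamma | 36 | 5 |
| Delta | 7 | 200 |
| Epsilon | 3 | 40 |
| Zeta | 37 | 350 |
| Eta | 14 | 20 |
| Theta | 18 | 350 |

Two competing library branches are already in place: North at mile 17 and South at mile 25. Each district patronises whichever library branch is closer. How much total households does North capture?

810

The indifferent point is the midpoint (17+25)/2 = 21; districts left of it (closer to North at 17) go to North, those right go to South.
  Epsilon at 3 (w=40) → North
  Delta at 7 (w=200) → North
  Eta at 14 (w=20) → North
  Beta at 16 (w=200) → North
  Theta at 18 (w=350) → North
  Alpha at 29 (w=80) → South
  Gamma at 36 (w=5) → South
  Zeta at 37 (w=350) → South
North captures 810; South captures 435.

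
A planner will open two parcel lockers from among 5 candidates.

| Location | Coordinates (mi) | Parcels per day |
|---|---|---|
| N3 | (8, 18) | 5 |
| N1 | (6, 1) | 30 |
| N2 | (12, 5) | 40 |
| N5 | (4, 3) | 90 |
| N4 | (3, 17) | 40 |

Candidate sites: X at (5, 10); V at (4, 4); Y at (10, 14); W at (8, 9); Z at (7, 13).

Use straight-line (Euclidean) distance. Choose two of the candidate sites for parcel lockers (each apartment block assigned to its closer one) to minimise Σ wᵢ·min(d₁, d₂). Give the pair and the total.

{V, Z}, total 772.4

Evaluate every pair (each demand assigned to the nearer of the two):
  {V, Z}: total = 772.4
  {V, W}: total = 846.8
  {V, Y}: total = 847.6
  {X, V}: total = 854.6
  {W, Z}: total = 1374.4
  {X, W}: total = 1444.0
  {Y, W}: total = 1449.7
  {X, Z}: total = 1503.9
  {X, Y}: total = 1565.7
  {Y, Z}: total = 1918.3
Best pair: {V, Z} with total 772.4.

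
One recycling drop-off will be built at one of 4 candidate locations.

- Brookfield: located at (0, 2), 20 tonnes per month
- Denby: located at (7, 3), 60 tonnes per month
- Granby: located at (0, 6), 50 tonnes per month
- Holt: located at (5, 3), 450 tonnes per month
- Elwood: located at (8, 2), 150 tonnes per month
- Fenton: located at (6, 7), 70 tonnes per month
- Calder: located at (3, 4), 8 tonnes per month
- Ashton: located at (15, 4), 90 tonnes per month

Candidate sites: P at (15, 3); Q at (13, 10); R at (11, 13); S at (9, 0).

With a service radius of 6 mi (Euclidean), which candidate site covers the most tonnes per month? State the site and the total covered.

S, covering 660

Coverage radius r = 6 mi; a point is covered iff (Δx)²+(Δy)² ≤ 6² = 36.
  P (15, 3): covers {Ashton} → 90
  Q (13, 10): covers {none} → 0
  R (11, 13): covers {none} → 0
  S (9, 0): covers {Denby, Holt, Elwood} → 660
Maximum coverage at S: 660 tonnes per month.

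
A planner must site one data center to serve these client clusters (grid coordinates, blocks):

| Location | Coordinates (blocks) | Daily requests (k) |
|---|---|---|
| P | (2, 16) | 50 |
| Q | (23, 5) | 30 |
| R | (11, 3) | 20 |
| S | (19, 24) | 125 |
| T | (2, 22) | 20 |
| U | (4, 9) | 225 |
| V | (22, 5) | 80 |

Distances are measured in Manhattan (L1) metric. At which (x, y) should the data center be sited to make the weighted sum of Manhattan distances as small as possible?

(4, 9)

Manhattan distance separates: Σwᵢ(|x−xᵢ|+|y−yᵢ|) = Σwᵢ|x−xᵢ| + Σwᵢ|y−yᵢ|, so x and y are optimised independently as 1-D weighted medians.
Total weight W = 550; half = 275.
x-coordinate, sorted with cumulative weight:
  x=2 (P, w=50) cum 50
  x=2 (T, w=20) cum 70
  x=4 (U, w=225) cum 295  ← median
  x=11 (R, w=20) cum 315
  x=19 (S, w=125) cum 440
  x=22 (V, w=80) cum 520
  x=23 (Q, w=30) cum 550
⇒ x* = 4
y-coordinate, sorted with cumulative weight:
  y=3 (R, w=20) cum 20
  y=5 (Q, w=30) cum 50
  y=5 (V, w=80) cum 130
  y=9 (U, w=225) cum 355  ← median
  y=16 (P, w=50) cum 405
  y=22 (T, w=20) cum 425
  y=24 (S, w=125) cum 550
⇒ y* = 9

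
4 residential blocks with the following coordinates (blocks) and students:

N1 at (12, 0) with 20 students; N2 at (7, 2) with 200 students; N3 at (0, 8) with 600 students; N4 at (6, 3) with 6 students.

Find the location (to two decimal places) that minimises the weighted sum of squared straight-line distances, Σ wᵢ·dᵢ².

The minimiser of Σwᵢ‖p−pᵢ‖² is the weighted centroid p* = (Σwᵢpᵢ)/(Σwᵢ).
Σwᵢ = 826.
Σwᵢxᵢ = 20·12 + 200·7 + 600·0 + 6·6 = 1676.
Σwᵢyᵢ = 20·0 + 200·2 + 600·8 + 6·3 = 5218.
x* = 1676/826 = 2.03, y* = 5218/826 = 6.32.

(2.03, 6.32)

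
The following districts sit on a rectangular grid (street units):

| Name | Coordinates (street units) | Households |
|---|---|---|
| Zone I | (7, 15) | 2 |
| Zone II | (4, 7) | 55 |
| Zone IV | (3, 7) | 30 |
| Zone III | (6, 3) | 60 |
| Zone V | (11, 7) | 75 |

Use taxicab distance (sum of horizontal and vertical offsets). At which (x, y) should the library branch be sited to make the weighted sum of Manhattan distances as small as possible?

Manhattan distance separates: Σwᵢ(|x−xᵢ|+|y−yᵢ|) = Σwᵢ|x−xᵢ| + Σwᵢ|y−yᵢ|, so x and y are optimised independently as 1-D weighted medians.
Total weight W = 222; half = 111.
x-coordinate, sorted with cumulative weight:
  x=3 (Zone IV, w=30) cum 30
  x=4 (Zone II, w=55) cum 85
  x=6 (Zone III, w=60) cum 145  ← median
  x=7 (Zone I, w=2) cum 147
  x=11 (Zone V, w=75) cum 222
⇒ x* = 6
y-coordinate, sorted with cumulative weight:
  y=3 (Zone III, w=60) cum 60
  y=7 (Zone II, w=55) cum 115  ← median
  y=7 (Zone IV, w=30) cum 145
  y=7 (Zone V, w=75) cum 220
  y=15 (Zone I, w=2) cum 222
⇒ y* = 7

(6, 7)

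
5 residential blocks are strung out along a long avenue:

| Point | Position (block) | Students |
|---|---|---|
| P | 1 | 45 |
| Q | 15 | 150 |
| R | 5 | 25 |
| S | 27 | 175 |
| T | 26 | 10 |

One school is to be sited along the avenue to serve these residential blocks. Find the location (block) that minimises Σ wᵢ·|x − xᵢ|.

x = 15

For a sum of weighted absolute distances on a line, the optimum is the weighted median (not the mean). Total weight W = 405; half-weight = 202.5.
Sort by position and accumulate weight:
  block 1 (P, w=45) → cum 45
  block 5 (R, w=25) → cum 70
  block 15 (Q, w=150) → cum 220  ≥ 202.5 → median here
  block 26 (T, w=10) → cum 230
  block 27 (S, w=175) → cum 405
Optimal location: block 15.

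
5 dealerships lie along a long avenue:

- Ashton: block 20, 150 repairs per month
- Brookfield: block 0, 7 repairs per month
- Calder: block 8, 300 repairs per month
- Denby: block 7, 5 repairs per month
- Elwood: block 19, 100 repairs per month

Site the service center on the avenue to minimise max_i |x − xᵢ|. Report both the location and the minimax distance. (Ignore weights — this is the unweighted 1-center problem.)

location 10, max distance 10

The 1-center on a line is the midpoint of the two extreme points: leftmost at 0, rightmost at 20.
Optimal location = (0 + 20)/2 = 10; maximum distance = (20 − 0)/2 = 10.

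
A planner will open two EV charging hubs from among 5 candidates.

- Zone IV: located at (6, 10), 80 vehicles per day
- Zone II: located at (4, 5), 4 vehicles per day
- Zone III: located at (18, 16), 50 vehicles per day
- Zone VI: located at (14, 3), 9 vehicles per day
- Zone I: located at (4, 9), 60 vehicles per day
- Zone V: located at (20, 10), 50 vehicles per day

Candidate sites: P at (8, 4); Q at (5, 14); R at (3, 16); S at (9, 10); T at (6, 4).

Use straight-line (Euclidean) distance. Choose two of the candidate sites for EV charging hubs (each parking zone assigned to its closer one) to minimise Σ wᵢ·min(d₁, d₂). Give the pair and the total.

{P, S}, total 1708.0

Evaluate every pair (each demand assigned to the nearer of the two):
  {P, S}: total = 1708.0
  {S, T}: total = 1718.3
  {Q, S}: total = 1742.5
  {R, S}: total = 1742.5
  {P, Q}: total = 2035.5
  {Q, T}: total = 2136.5
  {Q, R}: total = 2233.8
  {P, T}: total = 2318.6
  {P, R}: total = 2382.2
  {R, T}: total = 2396.2
Best pair: {P, S} with total 1708.0.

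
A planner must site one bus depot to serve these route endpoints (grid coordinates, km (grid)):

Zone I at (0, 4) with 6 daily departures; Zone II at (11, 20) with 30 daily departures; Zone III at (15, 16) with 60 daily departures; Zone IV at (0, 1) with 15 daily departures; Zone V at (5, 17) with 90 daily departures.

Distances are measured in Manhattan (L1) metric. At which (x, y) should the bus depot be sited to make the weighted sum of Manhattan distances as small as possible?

Manhattan distance separates: Σwᵢ(|x−xᵢ|+|y−yᵢ|) = Σwᵢ|x−xᵢ| + Σwᵢ|y−yᵢ|, so x and y are optimised independently as 1-D weighted medians.
Total weight W = 201; half = 100.5.
x-coordinate, sorted with cumulative weight:
  x=0 (Zone I, w=6) cum 6
  x=0 (Zone IV, w=15) cum 21
  x=5 (Zone V, w=90) cum 111  ← median
  x=11 (Zone II, w=30) cum 141
  x=15 (Zone III, w=60) cum 201
⇒ x* = 5
y-coordinate, sorted with cumulative weight:
  y=1 (Zone IV, w=15) cum 15
  y=4 (Zone I, w=6) cum 21
  y=16 (Zone III, w=60) cum 81
  y=17 (Zone V, w=90) cum 171  ← median
  y=20 (Zone II, w=30) cum 201
⇒ y* = 17

(5, 17)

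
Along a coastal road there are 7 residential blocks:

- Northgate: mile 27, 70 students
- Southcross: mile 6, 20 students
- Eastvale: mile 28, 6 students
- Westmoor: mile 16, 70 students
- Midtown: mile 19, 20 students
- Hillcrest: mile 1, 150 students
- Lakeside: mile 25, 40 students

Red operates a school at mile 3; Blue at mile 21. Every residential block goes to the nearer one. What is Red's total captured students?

The indifferent point is the midpoint (3+21)/2 = 12; residential blocks left of it (closer to Red at 3) go to Red, those right go to Blue.
  Hillcrest at 1 (w=150) → Red
  Southcross at 6 (w=20) → Red
  Westmoor at 16 (w=70) → Blue
  Midtown at 19 (w=20) → Blue
  Lakeside at 25 (w=40) → Blue
  Northgate at 27 (w=70) → Blue
  Eastvale at 28 (w=6) → Blue
Red captures 170; Blue captures 206.

170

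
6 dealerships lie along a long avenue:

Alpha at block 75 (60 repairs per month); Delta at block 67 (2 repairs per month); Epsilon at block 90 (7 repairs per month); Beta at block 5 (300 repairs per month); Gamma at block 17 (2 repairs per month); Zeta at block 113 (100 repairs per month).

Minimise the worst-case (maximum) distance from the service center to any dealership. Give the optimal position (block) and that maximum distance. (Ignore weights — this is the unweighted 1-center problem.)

location 59, max distance 54

The 1-center on a line is the midpoint of the two extreme points: leftmost at 5, rightmost at 113.
Optimal location = (5 + 113)/2 = 59; maximum distance = (113 − 5)/2 = 54.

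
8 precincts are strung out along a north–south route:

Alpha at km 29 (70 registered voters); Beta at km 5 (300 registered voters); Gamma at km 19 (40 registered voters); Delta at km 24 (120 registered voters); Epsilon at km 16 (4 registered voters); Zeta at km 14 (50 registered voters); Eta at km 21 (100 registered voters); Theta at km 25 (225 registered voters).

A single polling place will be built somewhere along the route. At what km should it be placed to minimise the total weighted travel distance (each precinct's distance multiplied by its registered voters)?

For a sum of weighted absolute distances on a line, the optimum is the weighted median (not the mean). Total weight W = 909; half-weight = 454.5.
Sort by position and accumulate weight:
  km 5 (Beta, w=300) → cum 300
  km 14 (Zeta, w=50) → cum 350
  km 16 (Epsilon, w=4) → cum 354
  km 19 (Gamma, w=40) → cum 394
  km 21 (Eta, w=100) → cum 494  ≥ 454.5 → median here
  km 24 (Delta, w=120) → cum 614
  km 25 (Theta, w=225) → cum 839
  km 29 (Alpha, w=70) → cum 909
Optimal location: km 21.

x = 21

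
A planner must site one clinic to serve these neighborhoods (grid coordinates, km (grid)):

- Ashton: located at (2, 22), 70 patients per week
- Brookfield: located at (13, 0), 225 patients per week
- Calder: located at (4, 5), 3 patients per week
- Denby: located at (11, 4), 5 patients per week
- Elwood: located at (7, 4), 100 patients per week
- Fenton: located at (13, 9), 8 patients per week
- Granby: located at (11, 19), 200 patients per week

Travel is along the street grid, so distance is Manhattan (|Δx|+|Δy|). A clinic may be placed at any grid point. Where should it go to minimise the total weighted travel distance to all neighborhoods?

Manhattan distance separates: Σwᵢ(|x−xᵢ|+|y−yᵢ|) = Σwᵢ|x−xᵢ| + Σwᵢ|y−yᵢ|, so x and y are optimised independently as 1-D weighted medians.
Total weight W = 611; half = 305.5.
x-coordinate, sorted with cumulative weight:
  x=2 (Ashton, w=70) cum 70
  x=4 (Calder, w=3) cum 73
  x=7 (Elwood, w=100) cum 173
  x=11 (Denby, w=5) cum 178
  x=11 (Granby, w=200) cum 378  ← median
  x=13 (Brookfield, w=225) cum 603
  x=13 (Fenton, w=8) cum 611
⇒ x* = 11
y-coordinate, sorted with cumulative weight:
  y=0 (Brookfield, w=225) cum 225
  y=4 (Denby, w=5) cum 230
  y=4 (Elwood, w=100) cum 330  ← median
  y=5 (Calder, w=3) cum 333
  y=9 (Fenton, w=8) cum 341
  y=19 (Granby, w=200) cum 541
  y=22 (Ashton, w=70) cum 611
⇒ y* = 4

(11, 4)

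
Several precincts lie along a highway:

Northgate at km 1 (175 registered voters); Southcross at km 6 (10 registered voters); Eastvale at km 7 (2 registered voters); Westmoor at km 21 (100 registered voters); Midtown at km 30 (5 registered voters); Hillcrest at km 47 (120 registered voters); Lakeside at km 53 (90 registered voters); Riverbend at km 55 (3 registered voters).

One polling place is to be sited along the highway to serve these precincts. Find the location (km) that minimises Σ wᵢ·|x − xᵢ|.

For a sum of weighted absolute distances on a line, the optimum is the weighted median (not the mean). Total weight W = 505; half-weight = 252.5.
Sort by position and accumulate weight:
  km 1 (Northgate, w=175) → cum 175
  km 6 (Southcross, w=10) → cum 185
  km 7 (Eastvale, w=2) → cum 187
  km 21 (Westmoor, w=100) → cum 287  ≥ 252.5 → median here
  km 30 (Midtown, w=5) → cum 292
  km 47 (Hillcrest, w=120) → cum 412
  km 53 (Lakeside, w=90) → cum 502
  km 55 (Riverbend, w=3) → cum 505
Optimal location: km 21.

x = 21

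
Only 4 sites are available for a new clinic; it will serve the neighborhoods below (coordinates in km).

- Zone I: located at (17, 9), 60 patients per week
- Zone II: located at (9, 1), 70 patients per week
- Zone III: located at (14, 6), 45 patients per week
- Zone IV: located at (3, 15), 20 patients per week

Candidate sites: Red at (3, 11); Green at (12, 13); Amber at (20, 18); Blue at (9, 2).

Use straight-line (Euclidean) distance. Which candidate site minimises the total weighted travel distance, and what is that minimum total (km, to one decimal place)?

Total weighted distance at each candidate:
  Red (3, 11): total = 2288.6
  Green (12, 13): total = 1762.0
  Amber (20, 18): total = 2935.6
  Blue (9, 2): total = 1282.3
Minimum is at Blue with total 1282.3 km.

Blue, total 1282.3 km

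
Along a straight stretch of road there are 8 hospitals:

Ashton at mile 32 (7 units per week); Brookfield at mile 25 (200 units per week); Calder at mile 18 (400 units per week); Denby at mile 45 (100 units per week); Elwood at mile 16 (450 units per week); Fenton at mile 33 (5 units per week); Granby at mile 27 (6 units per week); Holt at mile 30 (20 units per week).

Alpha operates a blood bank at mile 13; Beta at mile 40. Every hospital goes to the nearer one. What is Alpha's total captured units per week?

1050

The indifferent point is the midpoint (13+40)/2 = 26.5; hospitals left of it (closer to Alpha at 13) go to Alpha, those right go to Beta.
  Elwood at 16 (w=450) → Alpha
  Calder at 18 (w=400) → Alpha
  Brookfield at 25 (w=200) → Alpha
  Granby at 27 (w=6) → Beta
  Holt at 30 (w=20) → Beta
  Ashton at 32 (w=7) → Beta
  Fenton at 33 (w=5) → Beta
  Denby at 45 (w=100) → Beta
Alpha captures 1050; Beta captures 138.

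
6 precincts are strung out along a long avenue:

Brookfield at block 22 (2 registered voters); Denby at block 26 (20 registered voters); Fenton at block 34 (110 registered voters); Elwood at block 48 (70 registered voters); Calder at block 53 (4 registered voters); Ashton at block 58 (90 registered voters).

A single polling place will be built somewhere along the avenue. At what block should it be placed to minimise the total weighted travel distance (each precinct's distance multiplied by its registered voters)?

x = 48

For a sum of weighted absolute distances on a line, the optimum is the weighted median (not the mean). Total weight W = 296; half-weight = 148.
Sort by position and accumulate weight:
  block 22 (Brookfield, w=2) → cum 2
  block 26 (Denby, w=20) → cum 22
  block 34 (Fenton, w=110) → cum 132
  block 48 (Elwood, w=70) → cum 202  ≥ 148 → median here
  block 53 (Calder, w=4) → cum 206
  block 58 (Ashton, w=90) → cum 296
Optimal location: block 48.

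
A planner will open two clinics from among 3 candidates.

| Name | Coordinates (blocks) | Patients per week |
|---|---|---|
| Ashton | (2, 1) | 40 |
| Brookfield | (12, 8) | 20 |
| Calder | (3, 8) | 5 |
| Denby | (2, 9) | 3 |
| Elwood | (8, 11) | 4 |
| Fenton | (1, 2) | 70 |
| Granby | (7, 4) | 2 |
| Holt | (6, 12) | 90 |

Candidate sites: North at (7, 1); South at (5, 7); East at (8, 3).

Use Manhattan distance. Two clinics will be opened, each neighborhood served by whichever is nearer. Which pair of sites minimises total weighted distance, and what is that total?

Evaluate every pair (each demand assigned to the nearer of the two):
  {North, South}: total = 1454
  {South, East}: total = 1642
  {North, East}: total = 1982
Best pair: {North, South} with total 1454.

{North, South}, total 1454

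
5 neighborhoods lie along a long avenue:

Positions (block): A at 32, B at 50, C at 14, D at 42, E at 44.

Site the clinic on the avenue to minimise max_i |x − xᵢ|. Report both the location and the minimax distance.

location 32, max distance 18

The 1-center on a line is the midpoint of the two extreme points: leftmost at 14, rightmost at 50.
Optimal location = (14 + 50)/2 = 32; maximum distance = (50 − 14)/2 = 18.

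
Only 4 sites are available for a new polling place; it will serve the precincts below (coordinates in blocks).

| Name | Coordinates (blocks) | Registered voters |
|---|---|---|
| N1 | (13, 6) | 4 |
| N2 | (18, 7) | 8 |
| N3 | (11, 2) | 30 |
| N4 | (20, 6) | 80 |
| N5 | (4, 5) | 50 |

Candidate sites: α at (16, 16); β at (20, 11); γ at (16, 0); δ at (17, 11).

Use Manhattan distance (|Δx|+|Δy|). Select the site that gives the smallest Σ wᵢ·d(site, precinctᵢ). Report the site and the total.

γ, total 1968 blocks

Total weighted distance at each candidate:
  α (16, 16): total = 2980
  β (20, 11): total = 2136
  γ (16, 0): total = 1968
  δ (17, 11): total = 2116
Minimum is at γ with total 1968 blocks.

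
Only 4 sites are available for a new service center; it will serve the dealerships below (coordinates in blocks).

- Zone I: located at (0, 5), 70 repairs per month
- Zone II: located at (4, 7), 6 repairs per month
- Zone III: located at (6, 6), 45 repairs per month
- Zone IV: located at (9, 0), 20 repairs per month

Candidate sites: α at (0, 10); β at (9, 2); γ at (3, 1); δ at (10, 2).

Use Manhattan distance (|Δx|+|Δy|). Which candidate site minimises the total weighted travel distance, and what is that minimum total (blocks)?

Total weighted distance at each candidate:
  α (0, 10): total = 1222
  β (9, 2): total = 1255
  γ (3, 1): total = 1032
  δ (10, 2): total = 1396
Minimum is at γ with total 1032 blocks.

γ, total 1032 blocks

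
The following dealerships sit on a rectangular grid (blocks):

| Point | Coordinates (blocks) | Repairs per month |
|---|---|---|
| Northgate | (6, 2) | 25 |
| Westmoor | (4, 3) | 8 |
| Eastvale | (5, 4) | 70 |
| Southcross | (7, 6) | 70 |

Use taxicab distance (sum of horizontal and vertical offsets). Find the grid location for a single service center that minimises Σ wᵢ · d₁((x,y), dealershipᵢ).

Manhattan distance separates: Σwᵢ(|x−xᵢ|+|y−yᵢ|) = Σwᵢ|x−xᵢ| + Σwᵢ|y−yᵢ|, so x and y are optimised independently as 1-D weighted medians.
Total weight W = 173; half = 86.5.
x-coordinate, sorted with cumulative weight:
  x=4 (Westmoor, w=8) cum 8
  x=5 (Eastvale, w=70) cum 78
  x=6 (Northgate, w=25) cum 103  ← median
  x=7 (Southcross, w=70) cum 173
⇒ x* = 6
y-coordinate, sorted with cumulative weight:
  y=2 (Northgate, w=25) cum 25
  y=3 (Westmoor, w=8) cum 33
  y=4 (Eastvale, w=70) cum 103  ← median
  y=6 (Southcross, w=70) cum 173
⇒ y* = 4

(6, 4)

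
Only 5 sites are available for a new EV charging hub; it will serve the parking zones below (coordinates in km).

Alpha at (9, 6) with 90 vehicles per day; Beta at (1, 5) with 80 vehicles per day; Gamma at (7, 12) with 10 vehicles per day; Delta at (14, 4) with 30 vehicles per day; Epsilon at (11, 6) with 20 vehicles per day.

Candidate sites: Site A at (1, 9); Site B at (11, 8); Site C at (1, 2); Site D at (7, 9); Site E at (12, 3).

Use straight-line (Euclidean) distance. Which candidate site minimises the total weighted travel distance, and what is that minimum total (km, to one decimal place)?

Site D, total 1289.5 km

Total weighted distance at each candidate:
  Site A (1, 9): total = 1782.7
  Site B (11, 8): total = 1336.4
  Site C (1, 2): total = 1771.6
  Site D (7, 9): total = 1289.5
  Site E (12, 3): total = 1509.5
Minimum is at Site D with total 1289.5 km.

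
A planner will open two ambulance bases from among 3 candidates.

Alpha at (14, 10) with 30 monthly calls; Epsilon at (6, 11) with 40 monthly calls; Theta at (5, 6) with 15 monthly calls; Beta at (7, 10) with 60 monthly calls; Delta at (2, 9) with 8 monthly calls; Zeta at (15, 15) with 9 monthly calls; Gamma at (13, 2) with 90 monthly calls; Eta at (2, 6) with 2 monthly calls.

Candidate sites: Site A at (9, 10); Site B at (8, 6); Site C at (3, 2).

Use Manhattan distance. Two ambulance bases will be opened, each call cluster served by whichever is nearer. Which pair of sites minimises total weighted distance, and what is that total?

{Site A, Site B}, total 1460

Evaluate every pair (each demand assigned to the nearer of the two):
  {Site A, Site B}: total = 1460
  {Site A, Site C}: total = 1593
  {Site B, Site C}: total = 1953
Best pair: {Site A, Site B} with total 1460.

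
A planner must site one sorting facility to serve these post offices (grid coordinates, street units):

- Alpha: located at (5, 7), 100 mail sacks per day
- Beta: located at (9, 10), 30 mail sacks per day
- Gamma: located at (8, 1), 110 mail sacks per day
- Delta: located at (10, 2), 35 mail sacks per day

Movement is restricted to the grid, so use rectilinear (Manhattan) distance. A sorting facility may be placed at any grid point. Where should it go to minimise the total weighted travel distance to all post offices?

Manhattan distance separates: Σwᵢ(|x−xᵢ|+|y−yᵢ|) = Σwᵢ|x−xᵢ| + Σwᵢ|y−yᵢ|, so x and y are optimised independently as 1-D weighted medians.
Total weight W = 275; half = 137.5.
x-coordinate, sorted with cumulative weight:
  x=5 (Alpha, w=100) cum 100
  x=8 (Gamma, w=110) cum 210  ← median
  x=9 (Beta, w=30) cum 240
  x=10 (Delta, w=35) cum 275
⇒ x* = 8
y-coordinate, sorted with cumulative weight:
  y=1 (Gamma, w=110) cum 110
  y=2 (Delta, w=35) cum 145  ← median
  y=7 (Alpha, w=100) cum 245
  y=10 (Beta, w=30) cum 275
⇒ y* = 2

(8, 2)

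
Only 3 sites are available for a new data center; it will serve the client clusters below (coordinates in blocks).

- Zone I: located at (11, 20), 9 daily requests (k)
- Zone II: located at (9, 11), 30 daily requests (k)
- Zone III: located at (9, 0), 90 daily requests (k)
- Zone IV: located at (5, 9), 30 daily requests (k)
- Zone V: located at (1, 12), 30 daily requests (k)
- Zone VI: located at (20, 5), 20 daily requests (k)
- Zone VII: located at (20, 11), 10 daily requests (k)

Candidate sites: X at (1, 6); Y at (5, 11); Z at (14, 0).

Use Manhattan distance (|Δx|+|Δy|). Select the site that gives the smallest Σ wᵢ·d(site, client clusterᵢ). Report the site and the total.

Y, total 2385 blocks

Total weighted distance at each candidate:
  X (1, 6): total = 2896
  Y (5, 11): total = 2385
  Z (14, 0): total = 2817
Minimum is at Y with total 2385 blocks.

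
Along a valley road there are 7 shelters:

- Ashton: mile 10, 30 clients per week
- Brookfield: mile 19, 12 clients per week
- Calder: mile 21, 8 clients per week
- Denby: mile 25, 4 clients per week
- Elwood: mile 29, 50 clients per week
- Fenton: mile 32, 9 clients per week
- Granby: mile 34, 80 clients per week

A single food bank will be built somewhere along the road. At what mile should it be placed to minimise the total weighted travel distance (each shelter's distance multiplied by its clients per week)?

For a sum of weighted absolute distances on a line, the optimum is the weighted median (not the mean). Total weight W = 193; half-weight = 96.5.
Sort by position and accumulate weight:
  mile 10 (Ashton, w=30) → cum 30
  mile 19 (Brookfield, w=12) → cum 42
  mile 21 (Calder, w=8) → cum 50
  mile 25 (Denby, w=4) → cum 54
  mile 29 (Elwood, w=50) → cum 104  ≥ 96.5 → median here
  mile 32 (Fenton, w=9) → cum 113
  mile 34 (Granby, w=80) → cum 193
Optimal location: mile 29.

x = 29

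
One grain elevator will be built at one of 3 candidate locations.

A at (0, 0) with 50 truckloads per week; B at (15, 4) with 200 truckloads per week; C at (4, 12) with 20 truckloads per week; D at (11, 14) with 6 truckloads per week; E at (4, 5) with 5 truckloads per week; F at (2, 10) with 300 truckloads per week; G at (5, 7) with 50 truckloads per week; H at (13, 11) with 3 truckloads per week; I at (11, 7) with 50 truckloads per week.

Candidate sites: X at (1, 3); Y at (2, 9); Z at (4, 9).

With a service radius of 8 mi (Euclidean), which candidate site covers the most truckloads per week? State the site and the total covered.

Z, covering 425

Coverage radius r = 8 mi; a point is covered iff (Δx)²+(Δy)² ≤ 8² = 64.
  X (1, 3): covers {A, E, F, G} → 405
  Y (2, 9): covers {C, E, F, G} → 375
  Z (4, 9): covers {C, E, F, G, I} → 425
Maximum coverage at Z: 425 truckloads per week.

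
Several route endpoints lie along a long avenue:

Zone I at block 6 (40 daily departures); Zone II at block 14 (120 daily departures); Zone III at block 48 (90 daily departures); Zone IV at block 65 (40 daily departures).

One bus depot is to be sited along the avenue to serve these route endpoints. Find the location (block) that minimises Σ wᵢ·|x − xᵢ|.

For a sum of weighted absolute distances on a line, the optimum is the weighted median (not the mean). Total weight W = 290; half-weight = 145.
Sort by position and accumulate weight:
  block 6 (Zone I, w=40) → cum 40
  block 14 (Zone II, w=120) → cum 160  ≥ 145 → median here
  block 48 (Zone III, w=90) → cum 250
  block 65 (Zone IV, w=40) → cum 290
Optimal location: block 14.

x = 14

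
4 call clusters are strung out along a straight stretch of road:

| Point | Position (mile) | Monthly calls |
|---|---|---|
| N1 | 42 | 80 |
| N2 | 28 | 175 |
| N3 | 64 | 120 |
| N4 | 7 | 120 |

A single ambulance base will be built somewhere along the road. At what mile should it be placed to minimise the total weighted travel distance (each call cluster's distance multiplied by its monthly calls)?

For a sum of weighted absolute distances on a line, the optimum is the weighted median (not the mean). Total weight W = 495; half-weight = 247.5.
Sort by position and accumulate weight:
  mile 7 (N4, w=120) → cum 120
  mile 28 (N2, w=175) → cum 295  ≥ 247.5 → median here
  mile 42 (N1, w=80) → cum 375
  mile 64 (N3, w=120) → cum 495
Optimal location: mile 28.

x = 28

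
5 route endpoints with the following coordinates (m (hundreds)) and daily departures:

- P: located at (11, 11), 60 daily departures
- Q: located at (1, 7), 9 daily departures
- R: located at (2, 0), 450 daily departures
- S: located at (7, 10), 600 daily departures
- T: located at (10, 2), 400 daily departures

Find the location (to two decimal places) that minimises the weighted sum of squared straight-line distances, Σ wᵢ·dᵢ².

The minimiser of Σwᵢ‖p−pᵢ‖² is the weighted centroid p* = (Σwᵢpᵢ)/(Σwᵢ).
Σwᵢ = 1519.
Σwᵢxᵢ = 60·11 + 9·1 + 450·2 + 600·7 + 400·10 = 9769.
Σwᵢyᵢ = 60·11 + 9·7 + 450·0 + 600·10 + 400·2 = 7523.
x* = 9769/1519 = 6.43, y* = 7523/1519 = 4.95.

(6.43, 4.95)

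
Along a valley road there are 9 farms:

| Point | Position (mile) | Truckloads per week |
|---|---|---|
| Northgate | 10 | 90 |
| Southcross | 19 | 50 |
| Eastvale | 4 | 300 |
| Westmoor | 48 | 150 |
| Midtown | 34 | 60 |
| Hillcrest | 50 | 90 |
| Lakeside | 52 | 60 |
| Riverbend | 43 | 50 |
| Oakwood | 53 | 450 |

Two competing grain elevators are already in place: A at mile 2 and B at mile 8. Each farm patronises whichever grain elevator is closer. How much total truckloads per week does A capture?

300

The indifferent point is the midpoint (2+8)/2 = 5; farms left of it (closer to A at 2) go to A, those right go to B.
  Eastvale at 4 (w=300) → A
  Northgate at 10 (w=90) → B
  Southcross at 19 (w=50) → B
  Midtown at 34 (w=60) → B
  Riverbend at 43 (w=50) → B
  Westmoor at 48 (w=150) → B
  Hillcrest at 50 (w=90) → B
  Lakeside at 52 (w=60) → B
  Oakwood at 53 (w=450) → B
A captures 300; B captures 1000.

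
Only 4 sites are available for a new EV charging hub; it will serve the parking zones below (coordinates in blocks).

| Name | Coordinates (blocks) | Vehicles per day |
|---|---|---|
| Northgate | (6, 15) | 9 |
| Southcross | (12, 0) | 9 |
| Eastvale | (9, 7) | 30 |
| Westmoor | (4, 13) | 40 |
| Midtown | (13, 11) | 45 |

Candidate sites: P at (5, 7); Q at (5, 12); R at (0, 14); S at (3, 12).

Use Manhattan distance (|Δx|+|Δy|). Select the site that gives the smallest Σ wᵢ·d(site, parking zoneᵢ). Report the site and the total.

Q, total 962 blocks

Total weighted distance at each candidate:
  P (5, 7): total = 1147
  Q (5, 12): total = 962
  R (0, 14): total = 1697
  S (3, 12): total = 1148
Minimum is at Q with total 962 blocks.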